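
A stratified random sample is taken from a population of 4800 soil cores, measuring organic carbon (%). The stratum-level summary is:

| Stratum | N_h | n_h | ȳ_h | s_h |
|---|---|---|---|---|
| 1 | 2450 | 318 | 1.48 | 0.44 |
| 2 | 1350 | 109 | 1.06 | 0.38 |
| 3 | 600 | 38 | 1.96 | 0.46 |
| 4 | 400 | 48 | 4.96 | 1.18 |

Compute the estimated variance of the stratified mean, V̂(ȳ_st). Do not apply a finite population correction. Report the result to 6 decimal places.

V̂(ȳ_st) ≈ 0.000552

V̂(ȳ_st) = Σ W_h² s_h²/n_h, with W_h = N_h/N and N = 4800:
  stratum 1: (2450/4800)²·0.44²/318 = 0.000158609
  stratum 2: (1350/4800)²·0.38²/109 = 0.000104791
  stratum 3: (600/4800)²·0.46²/38 = 8.70066e-05
  stratum 4: (400/4800)²·1.18²/48 = 0.000201447
V̂(ȳ_st) = 0.000551854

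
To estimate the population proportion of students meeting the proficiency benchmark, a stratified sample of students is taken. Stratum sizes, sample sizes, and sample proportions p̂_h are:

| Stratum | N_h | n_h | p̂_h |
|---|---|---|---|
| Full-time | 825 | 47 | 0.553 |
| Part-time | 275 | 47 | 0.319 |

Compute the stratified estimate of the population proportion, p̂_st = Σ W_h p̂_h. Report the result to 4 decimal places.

p̂_st ≈ 0.4945

N = 1100; stratum weights W_h = N_h/N.
p̂_st = Σ W_h p̂_h = (825·0.553 + 275·0.319)/1100 = 0.49450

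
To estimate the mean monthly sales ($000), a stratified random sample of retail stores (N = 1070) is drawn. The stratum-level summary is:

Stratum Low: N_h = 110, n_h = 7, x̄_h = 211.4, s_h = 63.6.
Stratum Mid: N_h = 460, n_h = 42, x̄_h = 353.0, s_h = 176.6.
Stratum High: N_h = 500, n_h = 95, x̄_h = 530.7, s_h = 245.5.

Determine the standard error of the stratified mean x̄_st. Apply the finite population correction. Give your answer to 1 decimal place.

SE(x̄_st) ≈ 15.6

V̂(x̄_st) = Σ W_h² (1 − n_h/N_h) s_h²/n_h, with W_h = N_h/N and N = 1070:
  stratum Low: (110/1070)²·(1 − 7/110)·63.6²/7 = 5.71845
  stratum Mid: (460/1070)²·(1 − 42/460)·176.6²/42 = 124.709
  stratum High: (500/1070)²·(1 − 95/500)·245.5²/95 = 112.211
V̂(x̄_st) = 242.639
SE(x̄_st) = √242.639 = 15.5769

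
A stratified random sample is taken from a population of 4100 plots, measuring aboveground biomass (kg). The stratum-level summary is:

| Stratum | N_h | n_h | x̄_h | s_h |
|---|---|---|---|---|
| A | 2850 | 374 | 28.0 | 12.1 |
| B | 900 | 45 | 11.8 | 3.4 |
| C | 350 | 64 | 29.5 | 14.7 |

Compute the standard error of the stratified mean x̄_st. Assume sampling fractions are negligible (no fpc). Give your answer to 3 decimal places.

SE(x̄_st) ≈ 0.476

V̂(x̄_st) = Σ W_h² s_h²/n_h, with W_h = N_h/N and N = 4100:
  stratum A: (2850/4100)²·12.1²/374 = 0.189156
  stratum B: (900/4100)²·3.4²/45 = 0.0123783
  stratum C: (350/4100)²·14.7²/64 = 0.024605
V̂(x̄_st) = 0.22614
SE(x̄_st) = √0.22614 = 0.475542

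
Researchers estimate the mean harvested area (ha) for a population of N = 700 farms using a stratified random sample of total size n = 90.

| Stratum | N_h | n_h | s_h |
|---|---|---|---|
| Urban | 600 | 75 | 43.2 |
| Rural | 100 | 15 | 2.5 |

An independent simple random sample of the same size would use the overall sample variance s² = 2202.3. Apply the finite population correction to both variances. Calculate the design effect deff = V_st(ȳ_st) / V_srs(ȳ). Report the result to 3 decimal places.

V̂(ȳ_st) = Σ W_h² (1 − n_h/N_h) s_h²/n_h, with W_h = N_h/N and N = 700:
  stratum Urban: (600/700)²·(1 − 75/600)·43.2²/75 = 15.9963
  stratum Rural: (100/700)²·(1 − 15/100)·2.5²/15 = 0.00722789
V_st = 16.0036
V_srs = (1 − 90/700)·2202.3/90 = 21.3239
deff = V_st / V_srs = 16.0036/21.3239 = 0.7505

deff ≈ 0.751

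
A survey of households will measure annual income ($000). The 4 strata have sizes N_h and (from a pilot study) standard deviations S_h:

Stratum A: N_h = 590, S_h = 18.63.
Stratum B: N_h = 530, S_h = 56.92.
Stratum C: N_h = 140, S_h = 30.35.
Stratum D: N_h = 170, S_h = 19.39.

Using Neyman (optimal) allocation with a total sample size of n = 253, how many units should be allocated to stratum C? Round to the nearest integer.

22

Neyman allocation: n_h = n · N_h S_h / Σ N_i S_i, with n = 253.
  stratum A: N_h·S_h = 590·18.63 = 10991.70
  stratum B: N_h·S_h = 530·56.92 = 30167.60
  stratum C: N_h·S_h = 140·30.35 = 4249.00
  stratum D: N_h·S_h = 170·19.39 = 3296.30
Σ N_h S_h = 48704.60
n for stratum C = 253·4249.00/48704.60 = 22.072 → 22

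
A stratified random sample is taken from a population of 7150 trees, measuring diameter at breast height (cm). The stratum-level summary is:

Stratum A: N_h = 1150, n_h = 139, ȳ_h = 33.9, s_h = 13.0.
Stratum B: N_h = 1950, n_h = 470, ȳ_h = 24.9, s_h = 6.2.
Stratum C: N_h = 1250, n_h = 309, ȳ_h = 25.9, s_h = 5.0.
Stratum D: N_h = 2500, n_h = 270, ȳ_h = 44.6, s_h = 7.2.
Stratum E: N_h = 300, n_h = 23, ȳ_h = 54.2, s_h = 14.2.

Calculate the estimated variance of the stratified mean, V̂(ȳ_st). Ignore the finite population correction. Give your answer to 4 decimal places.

V̂(ȳ_st) ≈ 0.0789

V̂(ȳ_st) = Σ W_h² s_h²/n_h, with W_h = N_h/N and N = 7150:
  stratum A: (1150/7150)²·13.0²/139 = 0.0314525
  stratum B: (1950/7150)²·6.2²/470 = 0.00608335
  stratum C: (1250/7150)²·5.0²/309 = 0.0024728
  stratum D: (2500/7150)²·7.2²/270 = 0.023473
  stratum E: (300/7150)²·14.2²/23 = 0.015434
V̂(ȳ_st) = 0.0789157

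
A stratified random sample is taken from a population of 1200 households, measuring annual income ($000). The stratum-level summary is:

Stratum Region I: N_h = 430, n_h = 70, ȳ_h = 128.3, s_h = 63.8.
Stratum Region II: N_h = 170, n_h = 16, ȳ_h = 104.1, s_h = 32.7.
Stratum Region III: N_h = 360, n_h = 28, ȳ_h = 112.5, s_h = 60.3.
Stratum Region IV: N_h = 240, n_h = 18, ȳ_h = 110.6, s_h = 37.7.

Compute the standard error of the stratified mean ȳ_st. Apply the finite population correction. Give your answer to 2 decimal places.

SE(ȳ_st) ≈ 4.60

V̂(ȳ_st) = Σ W_h² (1 − n_h/N_h) s_h²/n_h, with W_h = N_h/N and N = 1200:
  stratum Region I: (430/1200)²·(1 − 70/430)·63.8²/70 = 6.25103
  stratum Region II: (170/1200)²·(1 − 16/170)·32.7²/16 = 1.21502
  stratum Region III: (360/1200)²·(1 − 28/360)·60.3²/28 = 10.7784
  stratum Region IV: (240/1200)²·(1 − 18/240)·37.7²/18 = 2.92154
V̂(ȳ_st) = 21.166
SE(ȳ_st) = √21.166 = 4.60065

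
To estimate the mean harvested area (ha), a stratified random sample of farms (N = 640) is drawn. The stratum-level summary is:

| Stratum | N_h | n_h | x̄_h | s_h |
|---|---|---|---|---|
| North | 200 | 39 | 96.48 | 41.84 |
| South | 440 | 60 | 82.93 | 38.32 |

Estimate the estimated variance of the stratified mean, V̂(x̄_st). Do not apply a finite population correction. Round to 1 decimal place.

V̂(x̄_st) = Σ W_h² s_h²/n_h, with W_h = N_h/N and N = 640:
  stratum North: (200/640)²·41.84²/39 = 4.38348
  stratum South: (440/640)²·38.32²/60 = 11.5677
V̂(x̄_st) = 15.9511

V̂(x̄_st) ≈ 16.0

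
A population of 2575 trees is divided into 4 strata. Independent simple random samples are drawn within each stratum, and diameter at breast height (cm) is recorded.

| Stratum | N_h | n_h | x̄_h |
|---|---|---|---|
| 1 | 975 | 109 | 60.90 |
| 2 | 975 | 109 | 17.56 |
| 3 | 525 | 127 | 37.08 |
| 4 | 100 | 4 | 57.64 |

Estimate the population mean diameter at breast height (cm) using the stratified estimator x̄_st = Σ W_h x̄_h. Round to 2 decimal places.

x̄_st ≈ 39.51

N = Σ N_h = 2575. Stratum weights W_h = N_h/N.
x̄_st = (975·60.90 + 975·17.56 + 525·37.08 + 100·57.64) / 2575 = 39.5066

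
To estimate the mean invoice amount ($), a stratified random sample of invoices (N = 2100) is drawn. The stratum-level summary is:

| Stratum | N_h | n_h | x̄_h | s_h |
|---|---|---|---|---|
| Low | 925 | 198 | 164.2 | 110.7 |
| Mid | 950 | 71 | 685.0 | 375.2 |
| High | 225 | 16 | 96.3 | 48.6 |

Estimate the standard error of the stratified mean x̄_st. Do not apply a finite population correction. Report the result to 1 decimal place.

V̂(x̄_st) = Σ W_h² s_h²/n_h, with W_h = N_h/N and N = 2100:
  stratum Low: (925/2100)²·110.7²/198 = 12.0081
  stratum Mid: (950/2100)²·375.2²/71 = 405.766
  stratum High: (225/2100)²·48.6²/16 = 1.69465
V̂(x̄_st) = 419.469
SE(x̄_st) = √419.469 = 20.4809

SE(x̄_st) ≈ 20.5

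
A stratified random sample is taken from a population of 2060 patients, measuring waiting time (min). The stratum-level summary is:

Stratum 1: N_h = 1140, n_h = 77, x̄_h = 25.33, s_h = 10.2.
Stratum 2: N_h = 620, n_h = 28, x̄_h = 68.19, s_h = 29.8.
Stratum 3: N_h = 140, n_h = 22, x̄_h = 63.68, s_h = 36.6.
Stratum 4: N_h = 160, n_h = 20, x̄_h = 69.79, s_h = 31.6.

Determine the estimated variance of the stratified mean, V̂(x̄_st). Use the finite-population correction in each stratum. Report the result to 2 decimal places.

V̂(x̄_st) ≈ 3.63

V̂(x̄_st) = Σ W_h² (1 − n_h/N_h) s_h²/n_h, with W_h = N_h/N and N = 2060:
  stratum 1: (1140/2060)²·(1 − 77/1140)·10.2²/77 = 0.385845
  stratum 2: (620/2060)²·(1 − 28/620)·29.8²/28 = 2.74317
  stratum 3: (140/2060)²·(1 − 22/140)·36.6²/22 = 0.237036
  stratum 4: (160/2060)²·(1 − 20/160)·31.6²/20 = 0.263547
V̂(x̄_st) = 3.6296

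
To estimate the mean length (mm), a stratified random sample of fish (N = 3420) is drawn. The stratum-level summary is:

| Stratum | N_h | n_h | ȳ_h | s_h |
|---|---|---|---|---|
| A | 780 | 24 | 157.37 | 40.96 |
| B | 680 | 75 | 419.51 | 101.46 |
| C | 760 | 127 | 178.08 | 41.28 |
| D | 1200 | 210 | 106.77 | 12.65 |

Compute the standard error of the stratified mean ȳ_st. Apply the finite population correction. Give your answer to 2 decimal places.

V̂(ȳ_st) = Σ W_h² (1 − n_h/N_h) s_h²/n_h, with W_h = N_h/N and N = 3420:
  stratum A: (780/3420)²·(1 − 24/780)·40.96²/24 = 3.5243
  stratum B: (680/3420)²·(1 − 75/680)·101.46²/75 = 4.8277
  stratum C: (760/3420)²·(1 − 127/760)·41.28²/127 = 0.551875
  stratum D: (1200/3420)²·(1 − 210/1200)·12.65²/210 = 0.0773973
V̂(ȳ_st) = 8.98127
SE(ȳ_st) = √8.98127 = 2.99688

SE(ȳ_st) ≈ 3.00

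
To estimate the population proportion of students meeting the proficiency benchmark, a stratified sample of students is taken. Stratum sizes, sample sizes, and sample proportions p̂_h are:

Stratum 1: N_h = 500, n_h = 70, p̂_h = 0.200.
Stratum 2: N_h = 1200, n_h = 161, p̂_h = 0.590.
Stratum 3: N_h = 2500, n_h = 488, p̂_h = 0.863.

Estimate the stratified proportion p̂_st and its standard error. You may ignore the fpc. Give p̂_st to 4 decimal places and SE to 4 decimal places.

N = 4200; stratum weights W_h = N_h/N.
p̂_st = Σ W_h p̂_h = (500·0.200 + 1200·0.590 + 2500·0.863)/4200 = 0.70607
V̂(p̂_st) = Σ W_h² p̂_h(1−p̂_h)/(n_h−1):
  stratum 1: (500/4200)²·0.200·0.800/69 = 3.28634e-05
  stratum 2: (1200/4200)²·0.590·0.410/160 = 0.000123418
  stratum 3: (2500/4200)²·0.863·0.137/487 = 8.60169e-05
V̂(p̂_st) = 0.000242299; SE = √V̂ = 0.0155659

p̂_st ≈ 0.7061, SE ≈ 0.0156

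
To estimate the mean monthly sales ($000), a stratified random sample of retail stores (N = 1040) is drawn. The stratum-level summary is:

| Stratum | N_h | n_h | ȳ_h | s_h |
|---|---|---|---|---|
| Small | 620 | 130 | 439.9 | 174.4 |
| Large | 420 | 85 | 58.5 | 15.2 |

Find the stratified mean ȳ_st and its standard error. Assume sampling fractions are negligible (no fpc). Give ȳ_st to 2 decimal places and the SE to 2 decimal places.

ȳ_st = Σ W_h ȳ_h = (620·439.9 + 420·58.5)/1040 = 285.87308
V̂(ȳ_st) = Σ W_h² s_h²/n_h, with W_h = N_h/N and N = 1040:
  stratum Small: (620/1040)²·174.4²/130 = 83.1508
  stratum Large: (420/1040)²·15.2²/85 = 0.443302
V̂(ȳ_st) = 83.5941
SE(ȳ_st) = √83.5941 = 9.14298

ȳ_st ≈ 285.87, SE ≈ 9.14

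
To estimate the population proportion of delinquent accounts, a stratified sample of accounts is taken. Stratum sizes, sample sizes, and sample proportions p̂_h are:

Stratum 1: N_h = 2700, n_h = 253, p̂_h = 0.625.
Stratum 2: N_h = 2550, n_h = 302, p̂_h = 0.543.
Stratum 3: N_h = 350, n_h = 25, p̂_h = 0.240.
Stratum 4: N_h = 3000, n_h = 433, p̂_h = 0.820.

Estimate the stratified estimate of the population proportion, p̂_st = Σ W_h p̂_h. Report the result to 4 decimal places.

p̂_st ≈ 0.6530

N = 8600; stratum weights W_h = N_h/N.
p̂_st = Σ W_h p̂_h = (2700·0.625 + 2550·0.543 + 350·0.240 + 3000·0.820)/8600 = 0.65304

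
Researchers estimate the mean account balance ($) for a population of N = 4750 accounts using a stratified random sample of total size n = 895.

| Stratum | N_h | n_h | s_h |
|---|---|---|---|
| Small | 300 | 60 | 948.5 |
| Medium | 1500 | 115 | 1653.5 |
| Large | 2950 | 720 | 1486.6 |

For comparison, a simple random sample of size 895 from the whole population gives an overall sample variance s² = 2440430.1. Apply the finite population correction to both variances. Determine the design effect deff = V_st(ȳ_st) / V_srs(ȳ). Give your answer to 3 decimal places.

deff ≈ 1.415

V̂(ȳ_st) = Σ W_h² (1 − n_h/N_h) s_h²/n_h, with W_h = N_h/N and N = 4750:
  stratum Small: (300/4750)²·(1 − 60/300)·948.5²/60 = 47.8485
  stratum Medium: (1500/4750)²·(1 − 115/1500)·1653.5²/115 = 2189.09
  stratum Large: (2950/4750)²·(1 − 720/2950)·1486.6²/720 = 894.943
V_st = 3131.89
V_srs = (1 − 895/4750)·2440430.1/895 = 2212.96
deff = V_st / V_srs = 3131.89/2212.96 = 1.4152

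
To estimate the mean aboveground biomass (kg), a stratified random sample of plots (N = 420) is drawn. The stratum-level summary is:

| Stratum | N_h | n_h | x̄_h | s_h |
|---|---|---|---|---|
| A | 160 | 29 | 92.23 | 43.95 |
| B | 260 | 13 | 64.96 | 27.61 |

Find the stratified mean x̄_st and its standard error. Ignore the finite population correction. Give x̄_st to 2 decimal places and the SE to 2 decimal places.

x̄_st = Σ W_h x̄_h = (160·92.23 + 260·64.96)/420 = 75.34857
V̂(x̄_st) = Σ W_h² s_h²/n_h, with W_h = N_h/N and N = 420:
  stratum A: (160/420)²·43.95²/29 = 9.66632
  stratum B: (260/420)²·27.61²/13 = 22.4718
V̂(x̄_st) = 32.1381
SE(x̄_st) = √32.1381 = 5.66905

x̄_st ≈ 75.35, SE ≈ 5.67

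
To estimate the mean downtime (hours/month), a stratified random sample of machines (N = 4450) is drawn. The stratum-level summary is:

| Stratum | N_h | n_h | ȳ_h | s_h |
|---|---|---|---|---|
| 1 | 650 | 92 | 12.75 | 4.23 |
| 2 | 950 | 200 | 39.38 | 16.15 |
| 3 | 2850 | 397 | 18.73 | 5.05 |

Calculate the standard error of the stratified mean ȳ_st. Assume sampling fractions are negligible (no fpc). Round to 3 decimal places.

V̂(ȳ_st) = Σ W_h² s_h²/n_h, with W_h = N_h/N and N = 4450:
  stratum 1: (650/4450)²·4.23²/92 = 0.00414954
  stratum 2: (950/4450)²·16.15²/200 = 0.059435
  stratum 3: (2850/4450)²·5.05²/397 = 0.0263489
V̂(ȳ_st) = 0.0899334
SE(ȳ_st) = √0.0899334 = 0.299889

SE(ȳ_st) ≈ 0.300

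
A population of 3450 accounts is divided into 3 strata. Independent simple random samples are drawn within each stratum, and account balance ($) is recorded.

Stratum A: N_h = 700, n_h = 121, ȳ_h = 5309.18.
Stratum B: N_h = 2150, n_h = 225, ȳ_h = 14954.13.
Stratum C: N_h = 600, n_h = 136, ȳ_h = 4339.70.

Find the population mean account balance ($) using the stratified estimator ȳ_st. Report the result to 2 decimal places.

ȳ_st ≈ 11151.20

N = Σ N_h = 3450. Stratum weights W_h = N_h/N.
ȳ_st = (700·5309.18 + 2150·14954.13 + 600·4339.70) / 3450 = 11151.1958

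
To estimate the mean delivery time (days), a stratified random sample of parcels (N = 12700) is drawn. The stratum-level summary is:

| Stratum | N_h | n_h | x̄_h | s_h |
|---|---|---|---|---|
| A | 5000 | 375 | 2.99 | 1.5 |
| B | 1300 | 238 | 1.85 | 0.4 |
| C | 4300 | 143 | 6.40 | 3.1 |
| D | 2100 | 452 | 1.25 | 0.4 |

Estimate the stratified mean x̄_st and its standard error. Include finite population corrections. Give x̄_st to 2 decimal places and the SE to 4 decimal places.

x̄_st ≈ 3.74, SE ≈ 0.0912

x̄_st = Σ W_h x̄_h = (5000·2.99 + 1300·1.85 + 4300·6.40 + 2100·1.25)/12700 = 3.74016
V̂(x̄_st) = Σ W_h² (1 − n_h/N_h) s_h²/n_h, with W_h = N_h/N and N = 12700:
  stratum A: (5000/12700)²·(1 − 375/5000)·1.5²/375 = 0.000860252
  stratum B: (1300/12700)²·(1 − 238/1300)·0.4²/238 = 5.75445e-06
  stratum C: (4300/12700)²·(1 − 143/4300)·3.1²/143 = 0.00744781
  stratum D: (2100/12700)²·(1 − 452/2100)·0.4²/452 = 7.5954e-06
V̂(x̄_st) = 0.00832141
SE(x̄_st) = √0.00832141 = 0.0912218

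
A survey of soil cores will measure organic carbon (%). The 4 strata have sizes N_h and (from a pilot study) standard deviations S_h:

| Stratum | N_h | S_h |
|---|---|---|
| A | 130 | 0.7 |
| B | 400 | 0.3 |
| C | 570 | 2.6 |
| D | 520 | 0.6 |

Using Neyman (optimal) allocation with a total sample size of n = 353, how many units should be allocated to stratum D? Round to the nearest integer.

55

Neyman allocation: n_h = n · N_h S_h / Σ N_i S_i, with n = 353.
  stratum A: N_h·S_h = 130·0.7 = 91.00
  stratum B: N_h·S_h = 400·0.3 = 120.00
  stratum C: N_h·S_h = 570·2.6 = 1482.00
  stratum D: N_h·S_h = 520·0.6 = 312.00
Σ N_h S_h = 2005.00
n for stratum D = 353·312.00/2005.00 = 54.931 → 55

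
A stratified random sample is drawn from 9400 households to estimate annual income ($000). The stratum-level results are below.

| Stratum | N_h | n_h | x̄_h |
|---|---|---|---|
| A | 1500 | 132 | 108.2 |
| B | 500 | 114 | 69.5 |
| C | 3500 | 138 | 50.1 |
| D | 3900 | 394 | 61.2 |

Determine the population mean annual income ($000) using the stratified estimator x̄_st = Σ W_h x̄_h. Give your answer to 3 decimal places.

N = Σ N_h = 9400. Stratum weights W_h = N_h/N.
x̄_st = (1500·108.2 + 500·69.5 + 3500·50.1 + 3900·61.2) / 9400 = 65.00851

x̄_st ≈ 65.009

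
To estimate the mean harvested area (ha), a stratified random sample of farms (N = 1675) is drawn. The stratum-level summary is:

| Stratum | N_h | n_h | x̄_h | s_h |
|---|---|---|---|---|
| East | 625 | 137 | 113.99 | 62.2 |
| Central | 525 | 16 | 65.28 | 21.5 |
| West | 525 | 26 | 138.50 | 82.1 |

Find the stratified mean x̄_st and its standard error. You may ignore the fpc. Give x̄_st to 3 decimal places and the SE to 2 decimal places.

x̄_st = Σ W_h x̄_h = (625·113.99 + 525·65.28 + 525·138.50)/1675 = 106.40493
V̂(x̄_st) = Σ W_h² s_h²/n_h, with W_h = N_h/N and N = 1675:
  stratum East: (625/1675)²·62.2²/137 = 3.93179
  stratum Central: (525/1675)²·21.5²/16 = 2.83822
  stratum West: (525/1675)²·82.1²/26 = 25.4684
V̂(x̄_st) = 32.2384
SE(x̄_st) = √32.2384 = 5.67789

x̄_st ≈ 106.405, SE ≈ 5.68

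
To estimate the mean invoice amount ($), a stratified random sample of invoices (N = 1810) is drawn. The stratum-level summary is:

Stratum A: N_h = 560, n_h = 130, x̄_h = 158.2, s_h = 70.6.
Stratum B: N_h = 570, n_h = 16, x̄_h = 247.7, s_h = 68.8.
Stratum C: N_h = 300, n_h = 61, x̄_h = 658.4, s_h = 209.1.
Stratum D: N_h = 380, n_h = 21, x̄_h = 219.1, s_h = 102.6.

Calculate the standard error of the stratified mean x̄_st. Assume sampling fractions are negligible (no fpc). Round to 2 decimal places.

V̂(x̄_st) = Σ W_h² s_h²/n_h, with W_h = N_h/N and N = 1810:
  stratum A: (560/1810)²·70.6²/130 = 3.67016
  stratum B: (570/1810)²·68.8²/16 = 29.3393
  stratum C: (300/1810)²·209.1²/61 = 19.6908
  stratum D: (380/1810)²·102.6²/21 = 22.0946
V̂(x̄_st) = 74.7948
SE(x̄_st) = √74.7948 = 8.6484

SE(x̄_st) ≈ 8.65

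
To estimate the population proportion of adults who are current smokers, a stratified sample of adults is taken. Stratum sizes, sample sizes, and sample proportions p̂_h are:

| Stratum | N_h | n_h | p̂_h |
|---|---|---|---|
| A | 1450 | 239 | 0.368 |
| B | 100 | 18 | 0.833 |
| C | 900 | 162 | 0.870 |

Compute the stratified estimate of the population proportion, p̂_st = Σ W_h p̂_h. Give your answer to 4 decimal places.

p̂_st ≈ 0.5714

N = 2450; stratum weights W_h = N_h/N.
p̂_st = Σ W_h p̂_h = (1450·0.368 + 100·0.833 + 900·0.870)/2450 = 0.57139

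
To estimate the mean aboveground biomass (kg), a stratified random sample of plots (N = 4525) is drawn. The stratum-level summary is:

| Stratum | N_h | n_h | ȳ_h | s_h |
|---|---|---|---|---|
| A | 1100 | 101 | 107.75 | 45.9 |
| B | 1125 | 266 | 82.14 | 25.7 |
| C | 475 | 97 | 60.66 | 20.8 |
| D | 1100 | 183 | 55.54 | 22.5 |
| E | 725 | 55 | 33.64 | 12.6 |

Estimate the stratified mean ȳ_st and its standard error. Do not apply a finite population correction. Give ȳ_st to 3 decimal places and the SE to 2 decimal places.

ȳ_st ≈ 71.874, SE ≈ 1.29

ȳ_st = Σ W_h ȳ_h = (1100·107.75 + 1125·82.14 + 475·60.66 + 1100·55.54 + 725·33.64)/4525 = 71.87381
V̂(ȳ_st) = Σ W_h² s_h²/n_h, with W_h = N_h/N and N = 4525:
  stratum A: (1100/4525)²·45.9²/101 = 1.23269
  stratum B: (1125/4525)²·25.7²/266 = 0.15348
  stratum C: (475/4525)²·20.8²/97 = 0.0491479
  stratum D: (1100/4525)²·22.5²/183 = 0.163479
  stratum E: (725/4525)²·12.6²/55 = 0.0740998
V̂(ȳ_st) = 1.67289
SE(ȳ_st) = √1.67289 = 1.2934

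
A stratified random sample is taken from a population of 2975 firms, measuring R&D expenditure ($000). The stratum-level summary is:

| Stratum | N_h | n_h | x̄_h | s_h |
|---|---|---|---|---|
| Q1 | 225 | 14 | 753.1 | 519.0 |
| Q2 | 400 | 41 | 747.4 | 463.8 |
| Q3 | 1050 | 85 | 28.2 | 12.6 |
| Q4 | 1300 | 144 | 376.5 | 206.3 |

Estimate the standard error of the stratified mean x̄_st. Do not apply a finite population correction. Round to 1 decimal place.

SE(x̄_st) ≈ 16.2

V̂(x̄_st) = Σ W_h² s_h²/n_h, with W_h = N_h/N and N = 2975:
  stratum Q1: (225/2975)²·519.0²/14 = 110.052
  stratum Q2: (400/2975)²·463.8²/41 = 94.847
  stratum Q3: (1050/2975)²·12.6²/85 = 0.232663
  stratum Q4: (1300/2975)²·206.3²/144 = 56.435
V̂(x̄_st) = 261.567
SE(x̄_st) = √261.567 = 16.173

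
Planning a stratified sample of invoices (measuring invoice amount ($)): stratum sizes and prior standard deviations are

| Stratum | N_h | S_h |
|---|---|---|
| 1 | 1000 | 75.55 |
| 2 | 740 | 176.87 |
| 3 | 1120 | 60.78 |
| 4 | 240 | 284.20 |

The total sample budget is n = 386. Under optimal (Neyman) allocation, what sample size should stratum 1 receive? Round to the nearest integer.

85

Neyman allocation: n_h = n · N_h S_h / Σ N_i S_i, with n = 386.
  stratum 1: N_h·S_h = 1000·75.55 = 75550.00
  stratum 2: N_h·S_h = 740·176.87 = 130883.80
  stratum 3: N_h·S_h = 1120·60.78 = 68073.60
  stratum 4: N_h·S_h = 240·284.20 = 68208.00
Σ N_h S_h = 342715.40
n for stratum 1 = 386·75550.00/342715.40 = 85.092 → 85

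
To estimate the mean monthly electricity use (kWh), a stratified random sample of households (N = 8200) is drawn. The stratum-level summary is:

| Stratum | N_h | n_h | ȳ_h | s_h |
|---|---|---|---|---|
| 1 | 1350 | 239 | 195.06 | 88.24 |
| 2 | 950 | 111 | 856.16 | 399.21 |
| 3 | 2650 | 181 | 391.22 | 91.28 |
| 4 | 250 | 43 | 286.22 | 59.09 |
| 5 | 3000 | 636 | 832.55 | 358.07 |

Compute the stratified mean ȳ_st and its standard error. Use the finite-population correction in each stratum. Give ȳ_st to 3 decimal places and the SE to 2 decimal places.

ȳ_st ≈ 571.051, SE ≈ 6.60

ȳ_st = Σ W_h ȳ_h = (1350·195.06 + 950·856.16 + 2650·391.22 + 250·286.22 + 3000·832.55)/8200 = 571.05134
V̂(ȳ_st) = Σ W_h² (1 − n_h/N_h) s_h²/n_h, with W_h = N_h/N and N = 8200:
  stratum 1: (1350/8200)²·(1 − 239/1350)·88.24²/239 = 0.726697
  stratum 2: (950/8200)²·(1 − 111/950)·399.21²/111 = 17.0191
  stratum 3: (2650/8200)²·(1 − 181/2650)·91.28²/181 = 4.47932
  stratum 4: (250/8200)²·(1 − 43/250)·59.09²/43 = 0.0624946
  stratum 5: (3000/8200)²·(1 − 636/3000)·358.07²/636 = 21.2628
V̂(ȳ_st) = 43.5504
SE(ȳ_st) = √43.5504 = 6.59927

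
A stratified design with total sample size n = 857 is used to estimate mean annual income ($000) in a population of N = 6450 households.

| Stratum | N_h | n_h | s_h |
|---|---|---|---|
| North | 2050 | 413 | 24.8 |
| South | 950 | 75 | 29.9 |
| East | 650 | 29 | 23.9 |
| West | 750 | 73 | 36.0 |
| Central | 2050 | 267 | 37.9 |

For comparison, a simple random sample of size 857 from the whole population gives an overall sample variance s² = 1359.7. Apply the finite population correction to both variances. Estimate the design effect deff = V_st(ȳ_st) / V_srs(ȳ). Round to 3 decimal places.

deff ≈ 0.900

V̂(ȳ_st) = Σ W_h² (1 − n_h/N_h) s_h²/n_h, with W_h = N_h/N and N = 6450:
  stratum North: (2050/6450)²·(1 − 413/2050)·24.8²/413 = 0.120126
  stratum South: (950/6450)²·(1 − 75/950)·29.9²/75 = 0.238173
  stratum East: (650/6450)²·(1 − 29/650)·23.9²/29 = 0.19111
  stratum West: (750/6450)²·(1 − 73/750)·36.0²/73 = 0.216677
  stratum Central: (2050/6450)²·(1 − 267/2050)·37.9²/267 = 0.472664
V_st = 1.23875
V_srs = (1 − 857/6450)·1359.7/857 = 1.37577
deff = V_st / V_srs = 1.23875/1.37577 = 0.9004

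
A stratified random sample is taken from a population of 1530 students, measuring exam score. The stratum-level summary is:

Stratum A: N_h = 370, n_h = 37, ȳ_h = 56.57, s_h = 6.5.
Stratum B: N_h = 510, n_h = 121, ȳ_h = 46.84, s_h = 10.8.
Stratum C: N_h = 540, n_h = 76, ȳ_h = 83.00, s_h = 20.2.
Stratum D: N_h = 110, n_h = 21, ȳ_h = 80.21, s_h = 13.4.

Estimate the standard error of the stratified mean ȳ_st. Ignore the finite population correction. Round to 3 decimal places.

V̂(ȳ_st) = Σ W_h² s_h²/n_h, with W_h = N_h/N and N = 1530:
  stratum A: (370/1530)²·6.5²/37 = 0.0667799
  stratum B: (510/1530)²·10.8²/121 = 0.107107
  stratum C: (540/1530)²·20.2²/76 = 0.668796
  stratum D: (110/1530)²·13.4²/21 = 0.044197
V̂(ȳ_st) = 0.886881
SE(ȳ_st) = √0.886881 = 0.941743

SE(ȳ_st) ≈ 0.942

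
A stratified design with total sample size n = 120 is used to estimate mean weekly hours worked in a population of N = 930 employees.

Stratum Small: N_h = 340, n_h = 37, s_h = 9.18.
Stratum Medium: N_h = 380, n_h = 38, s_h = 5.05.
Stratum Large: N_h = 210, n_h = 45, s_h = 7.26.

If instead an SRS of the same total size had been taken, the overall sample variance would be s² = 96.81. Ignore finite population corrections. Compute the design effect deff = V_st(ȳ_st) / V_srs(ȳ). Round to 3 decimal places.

V̂(ȳ_st) = Σ W_h² s_h²/n_h, with W_h = N_h/N and N = 930:
  stratum Small: (340/930)²·9.18²/37 = 0.304422
  stratum Medium: (380/930)²·5.05²/38 = 0.112047
  stratum Large: (210/930)²·7.26²/45 = 0.0597219
V_st = 0.476191
V_srs = s²/n = 96.81/120 = 0.80675
deff = V_st / V_srs = 0.476191/0.80675 = 0.5903

deff ≈ 0.590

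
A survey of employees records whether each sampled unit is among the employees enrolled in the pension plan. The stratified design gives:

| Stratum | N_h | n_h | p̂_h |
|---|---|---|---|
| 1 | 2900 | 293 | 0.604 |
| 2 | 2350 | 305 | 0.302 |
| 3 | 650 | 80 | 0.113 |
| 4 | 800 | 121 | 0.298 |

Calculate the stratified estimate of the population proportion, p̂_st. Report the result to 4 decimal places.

N = 6700; stratum weights W_h = N_h/N.
p̂_st = Σ W_h p̂_h = (2900·0.604 + 2350·0.302 + 650·0.113 + 800·0.298)/6700 = 0.41390

p̂_st ≈ 0.4139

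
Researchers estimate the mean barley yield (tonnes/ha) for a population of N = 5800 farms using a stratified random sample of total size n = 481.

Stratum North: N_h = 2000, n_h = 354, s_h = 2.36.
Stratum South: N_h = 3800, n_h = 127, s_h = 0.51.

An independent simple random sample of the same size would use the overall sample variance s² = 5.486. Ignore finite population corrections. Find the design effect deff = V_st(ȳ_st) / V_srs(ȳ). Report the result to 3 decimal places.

deff ≈ 0.241

V̂(ȳ_st) = Σ W_h² s_h²/n_h, with W_h = N_h/N and N = 5800:
  stratum North: (2000/5800)²·2.36²/354 = 0.00187079
  stratum South: (3800/5800)²·0.51²/127 = 0.000879119
V_st = 0.00274991
V_srs = s²/n = 5.486/481 = 0.0114054
deff = V_st / V_srs = 0.00274991/0.0114054 = 0.2411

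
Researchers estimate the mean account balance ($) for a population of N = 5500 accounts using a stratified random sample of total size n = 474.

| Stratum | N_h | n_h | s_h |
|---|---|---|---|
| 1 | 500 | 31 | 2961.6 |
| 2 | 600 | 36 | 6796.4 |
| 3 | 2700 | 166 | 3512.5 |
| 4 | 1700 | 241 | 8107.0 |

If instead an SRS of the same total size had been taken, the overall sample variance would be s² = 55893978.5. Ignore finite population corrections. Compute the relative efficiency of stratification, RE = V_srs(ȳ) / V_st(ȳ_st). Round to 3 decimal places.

RE ≈ 1.915

V̂(ȳ_st) = Σ W_h² s_h²/n_h, with W_h = N_h/N and N = 5500:
  stratum 1: (500/5500)²·2961.6²/31 = 2338.33
  stratum 2: (600/5500)²·6796.4²/36 = 15269.8
  stratum 3: (2700/5500)²·3512.5²/166 = 17911.3
  stratum 4: (1700/5500)²·8107.0²/241 = 26054.1
V_st = 61573.5
V_srs = s²/n = 55893978.5/474 = 117920
Relative efficiency = V_srs / V_st = 117920/61573.5 = 1.9151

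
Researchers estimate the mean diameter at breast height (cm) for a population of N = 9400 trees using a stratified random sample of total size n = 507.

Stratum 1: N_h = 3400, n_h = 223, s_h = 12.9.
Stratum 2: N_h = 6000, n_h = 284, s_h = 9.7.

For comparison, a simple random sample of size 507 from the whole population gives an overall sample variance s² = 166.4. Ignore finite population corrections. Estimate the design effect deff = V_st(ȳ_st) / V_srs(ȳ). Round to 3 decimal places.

deff ≈ 0.709

V̂(ȳ_st) = Σ W_h² s_h²/n_h, with W_h = N_h/N and N = 9400:
  stratum 1: (3400/9400)²·12.9²/223 = 0.0976285
  stratum 2: (6000/9400)²·9.7²/284 = 0.134981
V_st = 0.232609
V_srs = s²/n = 166.4/507 = 0.328205
deff = V_st / V_srs = 0.232609/0.328205 = 0.7087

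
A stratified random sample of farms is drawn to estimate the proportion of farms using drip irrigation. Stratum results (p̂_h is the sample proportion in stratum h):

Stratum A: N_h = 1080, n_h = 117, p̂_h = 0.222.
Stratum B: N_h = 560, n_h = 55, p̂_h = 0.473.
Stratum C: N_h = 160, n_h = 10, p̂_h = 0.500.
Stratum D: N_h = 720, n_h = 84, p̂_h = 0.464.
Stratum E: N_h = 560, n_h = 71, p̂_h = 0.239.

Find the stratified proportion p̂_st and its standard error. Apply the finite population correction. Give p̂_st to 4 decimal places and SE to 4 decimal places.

p̂_st ≈ 0.3417, SE ≈ 0.0243

N = 3080; stratum weights W_h = N_h/N.
p̂_st = Σ W_h p̂_h = (1080·0.222 + 560·0.473 + 160·0.500 + 720·0.464 + 560·0.239)/3080 = 0.34174
V̂(p̂_st) = Σ W_h² (1 − n_h/N_h) p̂_h(1−p̂_h)/(n_h−1):
  stratum A: (1080/3080)²·(1 − 117/1080)·0.222·0.778/116 = 0.000163239
  stratum B: (560/3080)²·(1 − 55/560)·0.473·0.527/54 = 0.000137612
  stratum C: (160/3080)²·(1 − 10/160)·0.500·0.500/9 = 7.0276e-05
  stratum D: (720/3080)²·(1 − 84/720)·0.464·0.536/83 = 0.000144641
  stratum E: (560/3080)²·(1 − 71/560)·0.239·0.761/70 = 7.50032e-05
V̂(p̂_st) = 0.000590771; SE = √V̂ = 0.0243058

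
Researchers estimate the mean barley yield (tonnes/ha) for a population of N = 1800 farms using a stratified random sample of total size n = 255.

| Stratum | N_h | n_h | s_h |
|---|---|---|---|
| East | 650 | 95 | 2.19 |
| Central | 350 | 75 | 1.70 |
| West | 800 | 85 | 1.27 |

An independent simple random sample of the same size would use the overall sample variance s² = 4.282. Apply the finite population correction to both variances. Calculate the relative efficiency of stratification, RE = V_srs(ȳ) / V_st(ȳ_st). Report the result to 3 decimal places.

V̂(ȳ_st) = Σ W_h² (1 − n_h/N_h) s_h²/n_h, with W_h = N_h/N and N = 1800:
  stratum East: (650/1800)²·(1 − 95/650)·2.19²/95 = 0.00562116
  stratum Central: (350/1800)²·(1 − 75/350)·1.70²/75 = 0.0011447
  stratum West: (800/1800)²·(1 − 85/800)·1.27²/85 = 0.00334996
V_st = 0.0101158
V_srs = (1 − 255/1800)·4.282/255 = 0.0144133
Relative efficiency = V_srs / V_st = 0.0144133/0.0101158 = 1.4248

RE ≈ 1.425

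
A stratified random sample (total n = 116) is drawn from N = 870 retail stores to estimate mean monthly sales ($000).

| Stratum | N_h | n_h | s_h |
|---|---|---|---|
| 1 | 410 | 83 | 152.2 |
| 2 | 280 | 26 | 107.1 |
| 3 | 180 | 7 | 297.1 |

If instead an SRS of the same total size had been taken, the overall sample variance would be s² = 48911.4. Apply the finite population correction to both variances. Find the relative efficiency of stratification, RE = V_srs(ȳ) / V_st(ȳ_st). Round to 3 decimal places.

V̂(ȳ_st) = Σ W_h² (1 − n_h/N_h) s_h²/n_h, with W_h = N_h/N and N = 870:
  stratum 1: (410/870)²·(1 − 83/410)·152.2²/83 = 49.4361
  stratum 2: (280/870)²·(1 − 26/280)·107.1²/26 = 41.4533
  stratum 3: (180/870)²·(1 − 7/180)·297.1²/7 = 518.785
V_st = 609.674
V_srs = (1 − 116/870)·48911.4/116 = 365.43
Relative efficiency = V_srs / V_st = 365.43/609.674 = 0.5994

RE ≈ 0.599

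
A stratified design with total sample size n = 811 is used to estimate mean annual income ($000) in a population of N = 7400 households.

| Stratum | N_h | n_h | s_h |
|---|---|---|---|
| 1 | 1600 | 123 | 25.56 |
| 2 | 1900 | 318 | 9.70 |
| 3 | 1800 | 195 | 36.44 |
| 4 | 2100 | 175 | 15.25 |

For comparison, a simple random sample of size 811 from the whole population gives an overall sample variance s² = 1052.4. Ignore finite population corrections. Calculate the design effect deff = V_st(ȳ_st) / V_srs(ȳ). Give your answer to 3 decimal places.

V̂(ȳ_st) = Σ W_h² s_h²/n_h, with W_h = N_h/N and N = 7400:
  stratum 1: (1600/7400)²·25.56²/123 = 0.248309
  stratum 2: (1900/7400)²·9.70²/318 = 0.0195056
  stratum 3: (1800/7400)²·36.44²/195 = 0.402906
  stratum 4: (2100/7400)²·15.25²/175 = 0.107023
V_st = 0.777744
V_srs = s²/n = 1052.4/811 = 1.29766
deff = V_st / V_srs = 0.777744/1.29766 = 0.5993

deff ≈ 0.599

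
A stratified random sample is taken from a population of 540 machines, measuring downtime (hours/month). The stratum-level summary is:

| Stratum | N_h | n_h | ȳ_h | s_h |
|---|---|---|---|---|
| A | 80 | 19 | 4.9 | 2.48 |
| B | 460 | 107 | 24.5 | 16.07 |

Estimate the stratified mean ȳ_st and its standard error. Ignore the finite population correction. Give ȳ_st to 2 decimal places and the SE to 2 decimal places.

ȳ_st = Σ W_h ȳ_h = (80·4.9 + 460·24.5)/540 = 21.59630
V̂(ȳ_st) = Σ W_h² s_h²/n_h, with W_h = N_h/N and N = 540:
  stratum A: (80/540)²·2.48²/19 = 0.00710464
  stratum B: (460/540)²·16.07²/107 = 1.75136
V̂(ȳ_st) = 1.75847
SE(ȳ_st) = √1.75847 = 1.32607

ȳ_st ≈ 21.60, SE ≈ 1.33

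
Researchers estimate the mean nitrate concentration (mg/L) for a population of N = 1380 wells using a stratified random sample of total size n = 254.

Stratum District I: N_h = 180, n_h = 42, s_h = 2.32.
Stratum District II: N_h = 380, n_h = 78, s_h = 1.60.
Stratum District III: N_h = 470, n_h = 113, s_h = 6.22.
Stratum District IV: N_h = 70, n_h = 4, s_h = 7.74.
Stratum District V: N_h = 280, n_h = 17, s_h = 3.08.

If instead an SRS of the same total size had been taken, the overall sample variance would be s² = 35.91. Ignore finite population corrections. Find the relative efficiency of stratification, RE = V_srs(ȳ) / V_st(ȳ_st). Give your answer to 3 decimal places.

V̂(ȳ_st) = Σ W_h² s_h²/n_h, with W_h = N_h/N and N = 1380:
  stratum District I: (180/1380)²·2.32²/42 = 0.00218029
  stratum District II: (380/1380)²·1.60²/78 = 0.0024886
  stratum District III: (470/1380)²·6.22²/113 = 0.0397137
  stratum District IV: (70/1380)²·7.74²/4 = 0.0385354
  stratum District V: (280/1380)²·3.08²/17 = 0.0229726
V_st = 0.105891
V_srs = s²/n = 35.91/254 = 0.141378
Relative efficiency = V_srs / V_st = 0.141378/0.105891 = 1.3351

RE ≈ 1.335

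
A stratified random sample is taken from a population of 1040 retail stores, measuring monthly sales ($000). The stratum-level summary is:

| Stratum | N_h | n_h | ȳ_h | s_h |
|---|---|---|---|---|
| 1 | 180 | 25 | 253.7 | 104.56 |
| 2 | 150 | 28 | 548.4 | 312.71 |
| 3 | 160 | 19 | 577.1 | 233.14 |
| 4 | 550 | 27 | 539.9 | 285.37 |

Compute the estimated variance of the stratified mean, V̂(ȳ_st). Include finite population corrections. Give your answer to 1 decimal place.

V̂(ȳ_st) = Σ W_h² (1 − n_h/N_h) s_h²/n_h, with W_h = N_h/N and N = 1040:
  stratum 1: (180/1040)²·(1 − 25/180)·104.56²/25 = 11.2805
  stratum 2: (150/1040)²·(1 − 28/150)·312.71²/28 = 59.0894
  stratum 3: (160/1040)²·(1 − 19/160)·233.14²/19 = 59.6695
  stratum 4: (550/1040)²·(1 − 27/550)·285.37²/27 = 802.141
V̂(ȳ_st) = 932.18

V̂(ȳ_st) ≈ 932.2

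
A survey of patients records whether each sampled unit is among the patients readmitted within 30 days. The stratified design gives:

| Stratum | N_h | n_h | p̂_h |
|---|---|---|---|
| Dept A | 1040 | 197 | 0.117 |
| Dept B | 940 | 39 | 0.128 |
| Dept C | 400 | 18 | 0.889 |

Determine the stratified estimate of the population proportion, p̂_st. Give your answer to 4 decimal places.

p̂_st ≈ 0.2511

N = 2380; stratum weights W_h = N_h/N.
p̂_st = Σ W_h p̂_h = (1040·0.117 + 940·0.128 + 400·0.889)/2380 = 0.25109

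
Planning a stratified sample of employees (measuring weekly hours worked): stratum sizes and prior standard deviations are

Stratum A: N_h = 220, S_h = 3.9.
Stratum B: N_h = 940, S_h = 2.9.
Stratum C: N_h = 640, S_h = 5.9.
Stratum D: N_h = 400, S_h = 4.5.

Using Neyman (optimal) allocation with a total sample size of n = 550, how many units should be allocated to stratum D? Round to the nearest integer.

108

Neyman allocation: n_h = n · N_h S_h / Σ N_i S_i, with n = 550.
  stratum A: N_h·S_h = 220·3.9 = 858.00
  stratum B: N_h·S_h = 940·2.9 = 2726.00
  stratum C: N_h·S_h = 640·5.9 = 3776.00
  stratum D: N_h·S_h = 400·4.5 = 1800.00
Σ N_h S_h = 9160.00
n for stratum D = 550·1800.00/9160.00 = 108.079 → 108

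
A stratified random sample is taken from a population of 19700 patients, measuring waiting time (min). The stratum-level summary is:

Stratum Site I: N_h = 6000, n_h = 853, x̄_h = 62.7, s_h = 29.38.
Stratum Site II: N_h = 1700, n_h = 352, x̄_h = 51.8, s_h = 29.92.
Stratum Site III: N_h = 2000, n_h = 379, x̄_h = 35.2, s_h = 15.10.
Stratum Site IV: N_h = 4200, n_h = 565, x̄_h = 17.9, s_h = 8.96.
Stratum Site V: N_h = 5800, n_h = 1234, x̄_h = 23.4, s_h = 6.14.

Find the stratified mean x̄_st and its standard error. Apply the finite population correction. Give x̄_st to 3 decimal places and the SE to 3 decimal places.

x̄_st ≈ 37.846, SE ≈ 0.329

x̄_st = Σ W_h x̄_h = (6000·62.7 + 1700·51.8 + 2000·35.2 + 4200·17.9 + 5800·23.4)/19700 = 37.84569
V̂(x̄_st) = Σ W_h² (1 − n_h/N_h) s_h²/n_h, with W_h = N_h/N and N = 19700:
  stratum Site I: (6000/19700)²·(1 − 853/6000)·29.38²/853 = 0.0805244
  stratum Site II: (1700/19700)²·(1 − 352/1700)·29.92²/352 = 0.0150171
  stratum Site III: (2000/19700)²·(1 − 379/2000)·15.10²/379 = 0.00502568
  stratum Site IV: (4200/19700)²·(1 − 565/4200)·8.96²/565 = 0.0055897
  stratum Site V: (5800/19700)²·(1 − 1234/5800)·6.14²/1234 = 0.00208475
V̂(x̄_st) = 0.108242
SE(x̄_st) = √0.108242 = 0.329001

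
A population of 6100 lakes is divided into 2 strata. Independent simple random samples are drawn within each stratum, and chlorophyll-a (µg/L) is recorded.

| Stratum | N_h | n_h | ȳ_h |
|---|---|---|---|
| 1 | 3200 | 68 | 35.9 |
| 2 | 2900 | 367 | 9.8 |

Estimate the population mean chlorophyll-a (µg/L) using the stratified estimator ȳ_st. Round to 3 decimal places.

N = Σ N_h = 6100. Stratum weights W_h = N_h/N.
ȳ_st = (3200·35.9 + 2900·9.8) / 6100 = 23.49180

ȳ_st ≈ 23.492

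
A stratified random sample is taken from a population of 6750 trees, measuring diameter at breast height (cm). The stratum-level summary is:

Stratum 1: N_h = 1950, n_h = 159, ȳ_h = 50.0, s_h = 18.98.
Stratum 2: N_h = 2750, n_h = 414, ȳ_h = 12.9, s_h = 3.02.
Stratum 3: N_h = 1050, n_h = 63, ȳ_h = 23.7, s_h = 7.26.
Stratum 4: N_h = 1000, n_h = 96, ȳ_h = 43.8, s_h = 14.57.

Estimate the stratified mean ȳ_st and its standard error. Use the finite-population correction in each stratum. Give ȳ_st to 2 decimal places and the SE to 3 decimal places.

ȳ_st ≈ 29.88, SE ≈ 0.490

ȳ_st = Σ W_h ȳ_h = (1950·50.0 + 2750·12.9 + 1050·23.7 + 1000·43.8)/6750 = 29.87556
V̂(ȳ_st) = Σ W_h² (1 − n_h/N_h) s_h²/n_h, with W_h = N_h/N and N = 6750:
  stratum 1: (1950/6750)²·(1 − 159/1950)·18.98²/159 = 0.173667
  stratum 2: (2750/6750)²·(1 − 414/2750)·3.02²/414 = 0.00310607
  stratum 3: (1050/6750)²·(1 − 63/1050)·7.26²/63 = 0.0190297
  stratum 4: (1000/6750)²·(1 − 96/1000)·14.57²/96 = 0.0438742
V̂(ȳ_st) = 0.239677
SE(ȳ_st) = √0.239677 = 0.489568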